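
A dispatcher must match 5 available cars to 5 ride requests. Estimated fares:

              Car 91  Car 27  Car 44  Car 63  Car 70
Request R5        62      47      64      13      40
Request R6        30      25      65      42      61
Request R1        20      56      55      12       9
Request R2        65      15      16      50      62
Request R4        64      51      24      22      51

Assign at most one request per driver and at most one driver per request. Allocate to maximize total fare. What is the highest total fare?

This is a one-to-one assignment (maximum-weight bipartite matching).
Optimal: Car 91→Request R4 ($64), Car 27→Request R1 ($56), Car 44→Request R5 ($64), Car 63→Request R2 ($50), Car 70→Request R6 ($61) — total 64+56+64+50+61 = $295.
Max-entry greedy (repeatedly take the single best remaining cell) gives $250, worse by 45.

Max total: $295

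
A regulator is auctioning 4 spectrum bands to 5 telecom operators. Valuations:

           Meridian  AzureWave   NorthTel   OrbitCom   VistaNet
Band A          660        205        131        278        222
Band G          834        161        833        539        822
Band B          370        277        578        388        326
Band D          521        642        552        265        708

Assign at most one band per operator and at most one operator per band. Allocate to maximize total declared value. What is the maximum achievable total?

Max total: $2702M

Optimal: Meridian→Band A ($660M), VistaNet→Band G ($822M), NorthTel→Band B ($578M), AzureWave→Band D ($642M) — total 660+822+578+642 = $2702M.
Column-greedy (each band in turn goes to its best remaining operator) gives $2589M, worse by 113.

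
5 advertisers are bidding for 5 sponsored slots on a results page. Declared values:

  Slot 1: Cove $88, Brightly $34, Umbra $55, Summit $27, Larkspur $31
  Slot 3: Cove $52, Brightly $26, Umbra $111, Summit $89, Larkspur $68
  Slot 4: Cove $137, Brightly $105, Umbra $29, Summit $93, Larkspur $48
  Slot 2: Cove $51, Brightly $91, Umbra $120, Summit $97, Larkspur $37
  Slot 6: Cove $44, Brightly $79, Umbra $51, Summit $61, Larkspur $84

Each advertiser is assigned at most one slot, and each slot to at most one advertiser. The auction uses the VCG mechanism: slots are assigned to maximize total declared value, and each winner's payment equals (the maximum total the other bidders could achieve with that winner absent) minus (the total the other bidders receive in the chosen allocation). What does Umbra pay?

Efficient allocation: Cove→Slot 1 ($88), Brightly→Slot 4 ($105), Umbra→Slot 2 ($120), Summit→Slot 3 ($89), Larkspur→Slot 6 ($84); total welfare W = $486.
Umbra receives Slot 2 at value $120, so the others get W − 120 = $366.
Without Umbra: best allocation of the remaining 4 bidders over all 5 slots is Cove→Slot 4 ($137), Brightly→Slot 2 ($91), Summit→Slot 3 ($89), Larkspur→Slot 6 ($84), total $401.
VCG payment = (others' best without Umbra) − (others' welfare with Umbra) = 401 − 366 = $35.

Umbra pays $35.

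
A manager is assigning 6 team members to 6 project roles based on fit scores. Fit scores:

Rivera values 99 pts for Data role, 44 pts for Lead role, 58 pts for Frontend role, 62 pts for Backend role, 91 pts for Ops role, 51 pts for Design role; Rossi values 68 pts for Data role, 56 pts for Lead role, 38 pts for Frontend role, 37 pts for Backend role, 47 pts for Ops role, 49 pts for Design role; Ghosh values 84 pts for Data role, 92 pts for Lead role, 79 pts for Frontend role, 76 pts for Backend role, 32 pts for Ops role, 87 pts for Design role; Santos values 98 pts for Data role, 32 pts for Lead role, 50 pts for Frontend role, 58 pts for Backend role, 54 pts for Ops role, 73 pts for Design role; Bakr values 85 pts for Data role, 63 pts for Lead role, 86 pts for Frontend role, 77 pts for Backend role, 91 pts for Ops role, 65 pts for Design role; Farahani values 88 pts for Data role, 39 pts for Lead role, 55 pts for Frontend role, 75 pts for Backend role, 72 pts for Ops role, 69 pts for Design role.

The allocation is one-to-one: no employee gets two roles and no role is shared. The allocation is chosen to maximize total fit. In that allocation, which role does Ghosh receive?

Ghosh receives Design role.

This is the linear assignment problem.
Optimal: Rivera→Ops role (91 pts), Rossi→Lead role (56 pts), Ghosh→Design role (87 pts), Santos→Data role (98 pts), Bakr→Frontend role (86 pts), Farahani→Backend role (75 pts) — total 91+56+87+98+86+75 = 493 pts.
Column-greedy (each role in turn goes to its best remaining employee) gives 455 pts, worse by 38.
Swapping Rossi↔Bakr (Rossi→Frontend role 38 pts, Bakr→Lead role 63 pts) loses 41.
Checked against all permutations: 493 pts is optimal.
Ghosh's own top role is Lead role (92 pts), but forcing Ghosh→Lead role and reassigning the rest optimally gives only 491 pts — worse by 2.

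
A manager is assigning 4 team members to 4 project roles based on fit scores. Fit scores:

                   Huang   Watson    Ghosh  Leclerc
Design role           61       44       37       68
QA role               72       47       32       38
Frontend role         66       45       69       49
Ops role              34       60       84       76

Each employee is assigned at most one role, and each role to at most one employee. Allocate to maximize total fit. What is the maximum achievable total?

Max total: 269 pts

This is the linear assignment problem.
Optimal: Huang→QA role (72 pts), Watson→Frontend role (45 pts), Ghosh→Ops role (84 pts), Leclerc→Design role (68 pts) — total 72+45+84+68 = 269 pts.
Swapping Leclerc↔Ghosh (Leclerc→Ops role 76 pts, Ghosh→Design role 37 pts) loses 39.
No other one-to-one assignment exceeds 269 pts.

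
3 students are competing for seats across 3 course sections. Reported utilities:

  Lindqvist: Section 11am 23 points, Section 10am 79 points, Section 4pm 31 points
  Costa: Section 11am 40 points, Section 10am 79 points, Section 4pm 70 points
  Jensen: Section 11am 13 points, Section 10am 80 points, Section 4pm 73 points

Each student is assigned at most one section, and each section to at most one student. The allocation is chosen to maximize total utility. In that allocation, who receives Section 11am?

Costa receives Section 11am.

This is the linear assignment problem.
Optimal: Lindqvist→Section 10am (79 points), Costa→Section 11am (40 points), Jensen→Section 4pm (73 points) — total 79+40+73 = 192 points.
Row-greedy (each student in turn takes its best remaining section) gives 162 points, worse by 30.
Costa's own top section is Section 10am (79 points), but forcing Costa→Section 10am and reassigning the rest optimally gives only 175 points — worse by 17.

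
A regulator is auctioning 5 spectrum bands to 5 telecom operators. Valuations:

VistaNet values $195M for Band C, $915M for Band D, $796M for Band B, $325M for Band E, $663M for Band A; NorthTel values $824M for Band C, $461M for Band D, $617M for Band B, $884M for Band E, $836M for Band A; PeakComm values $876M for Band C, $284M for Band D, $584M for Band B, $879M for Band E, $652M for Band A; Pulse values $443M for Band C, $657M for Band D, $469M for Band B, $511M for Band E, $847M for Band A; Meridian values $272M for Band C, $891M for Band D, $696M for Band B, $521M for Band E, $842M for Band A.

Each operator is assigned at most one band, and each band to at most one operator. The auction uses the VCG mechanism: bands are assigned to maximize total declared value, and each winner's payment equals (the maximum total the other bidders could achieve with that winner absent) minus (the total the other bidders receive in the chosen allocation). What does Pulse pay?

Efficient allocation: VistaNet→Band B ($796M), NorthTel→Band E ($884M), PeakComm→Band C ($876M), Pulse→Band A ($847M), Meridian→Band D ($891M); total welfare W = $4294M.
Pulse receives Band A at value $847M, so the others get W − 847 = $3447M.
Without Pulse: best allocation of the remaining 4 bidders over all 5 bands is VistaNet→Band D ($915M), NorthTel→Band E ($884M), PeakComm→Band C ($876M), Meridian→Band A ($842M), total $3517M.
VCG payment = (others' best without Pulse) − (others' welfare with Pulse) = 3517 − 3447 = $70M.

Pulse pays $70M.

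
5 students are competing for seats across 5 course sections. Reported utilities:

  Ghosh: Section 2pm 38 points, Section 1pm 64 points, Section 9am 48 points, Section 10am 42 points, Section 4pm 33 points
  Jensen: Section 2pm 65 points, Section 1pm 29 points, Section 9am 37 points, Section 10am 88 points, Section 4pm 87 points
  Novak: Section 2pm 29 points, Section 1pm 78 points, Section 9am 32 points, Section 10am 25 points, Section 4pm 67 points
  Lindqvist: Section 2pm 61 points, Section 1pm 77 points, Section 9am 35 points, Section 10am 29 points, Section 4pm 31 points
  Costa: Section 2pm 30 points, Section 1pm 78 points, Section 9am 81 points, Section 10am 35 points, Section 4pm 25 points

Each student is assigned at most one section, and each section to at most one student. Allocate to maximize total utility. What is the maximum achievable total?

Maximum total: 361 points

Optimal: Ghosh→Section 1pm (64 points), Jensen→Section 10am (88 points), Novak→Section 4pm (67 points), Lindqvist→Section 2pm (61 points), Costa→Section 9am (81 points) — total 64+88+67+61+81 = 361 points.
Max-entry greedy (repeatedly take the single best remaining cell) gives 341 points, worse by 20.
Next-best assignment: Ghosh→Section 2pm, Jensen→Section 10am, Novak→Section 4pm, Lindqvist→Section 1pm, Costa→Section 9am = 351 points.
Swapping Costa↔Lindqvist (Costa→Section 2pm 30 points, Lindqvist→Section 9am 35 points) loses 77.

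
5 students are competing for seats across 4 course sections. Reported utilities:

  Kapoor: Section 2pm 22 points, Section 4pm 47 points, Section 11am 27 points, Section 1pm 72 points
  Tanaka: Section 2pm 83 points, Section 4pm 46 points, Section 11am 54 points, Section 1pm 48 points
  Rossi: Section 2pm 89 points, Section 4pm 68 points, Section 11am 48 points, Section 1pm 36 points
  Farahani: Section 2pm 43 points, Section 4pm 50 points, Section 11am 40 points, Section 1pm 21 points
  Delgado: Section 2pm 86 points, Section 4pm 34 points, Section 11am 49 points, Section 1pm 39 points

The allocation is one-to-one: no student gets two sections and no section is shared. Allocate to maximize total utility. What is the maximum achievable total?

Optimal: Delgado→Section 2pm (86 points), Rossi→Section 4pm (68 points), Tanaka→Section 11am (54 points), Kapoor→Section 1pm (72 points) — total 86+68+54+72 = 280 points.
Column-greedy (each section in turn goes to its best remaining student) gives 265 points, worse by 15.
Next-best assignment: Tanaka→Section 2pm, Rossi→Section 4pm, Delgado→Section 11am, Kapoor→Section 1pm = 272 points.
Checked against all permutations: 280 points is optimal.

Max total: 280 points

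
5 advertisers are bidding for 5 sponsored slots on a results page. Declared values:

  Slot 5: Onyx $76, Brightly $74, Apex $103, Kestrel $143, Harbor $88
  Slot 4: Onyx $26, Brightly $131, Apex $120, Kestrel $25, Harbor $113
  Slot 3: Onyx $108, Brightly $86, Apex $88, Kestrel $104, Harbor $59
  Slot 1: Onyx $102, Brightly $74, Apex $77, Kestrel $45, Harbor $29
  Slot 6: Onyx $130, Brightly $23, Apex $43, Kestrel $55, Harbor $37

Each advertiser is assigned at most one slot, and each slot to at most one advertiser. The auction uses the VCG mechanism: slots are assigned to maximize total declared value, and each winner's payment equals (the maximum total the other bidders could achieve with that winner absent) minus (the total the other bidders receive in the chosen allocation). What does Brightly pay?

Brightly pays $11.

Efficient allocation: Onyx→Slot 6 ($130), Brightly→Slot 3 ($86), Apex→Slot 1 ($77), Kestrel→Slot 5 ($143), Harbor→Slot 4 ($113); total welfare W = $549.
Brightly receives Slot 3 at value $86, so the others get W − 86 = $463.
Without Brightly: best allocation of the remaining 4 bidders over all 5 slots is Onyx→Slot 6 ($130), Apex→Slot 3 ($88), Kestrel→Slot 5 ($143), Harbor→Slot 4 ($113), total $474.
VCG payment = (others' best without Brightly) − (others' welfare with Brightly) = 474 − 463 = $11.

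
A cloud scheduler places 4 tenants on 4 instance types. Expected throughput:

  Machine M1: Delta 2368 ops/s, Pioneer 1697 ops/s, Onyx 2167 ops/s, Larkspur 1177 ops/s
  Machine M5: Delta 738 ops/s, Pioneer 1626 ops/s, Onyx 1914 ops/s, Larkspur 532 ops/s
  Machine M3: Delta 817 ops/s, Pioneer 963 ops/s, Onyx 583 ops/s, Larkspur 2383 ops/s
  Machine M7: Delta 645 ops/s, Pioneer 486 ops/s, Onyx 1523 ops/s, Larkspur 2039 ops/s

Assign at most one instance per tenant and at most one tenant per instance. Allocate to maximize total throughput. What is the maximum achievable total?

Optimal: Delta→Machine M1 (2368 ops/s), Pioneer→Machine M5 (1626 ops/s), Onyx→Machine M7 (1523 ops/s), Larkspur→Machine M3 (2383 ops/s) — total 2368+1626+1523+2383 = 7900 ops/s.
Column-greedy (each instance in turn goes to its best remaining tenant) gives 7151 ops/s, worse by 749.
Next-best assignment: Delta→Machine M1, Pioneer→Machine M3, Onyx→Machine M5, Larkspur→Machine M7 = 7284 ops/s.
Swapping Larkspur↔Onyx (Larkspur→Machine M7 2039 ops/s, Onyx→Machine M3 583 ops/s) loses 1284.

Maximum total: 7900 ops/s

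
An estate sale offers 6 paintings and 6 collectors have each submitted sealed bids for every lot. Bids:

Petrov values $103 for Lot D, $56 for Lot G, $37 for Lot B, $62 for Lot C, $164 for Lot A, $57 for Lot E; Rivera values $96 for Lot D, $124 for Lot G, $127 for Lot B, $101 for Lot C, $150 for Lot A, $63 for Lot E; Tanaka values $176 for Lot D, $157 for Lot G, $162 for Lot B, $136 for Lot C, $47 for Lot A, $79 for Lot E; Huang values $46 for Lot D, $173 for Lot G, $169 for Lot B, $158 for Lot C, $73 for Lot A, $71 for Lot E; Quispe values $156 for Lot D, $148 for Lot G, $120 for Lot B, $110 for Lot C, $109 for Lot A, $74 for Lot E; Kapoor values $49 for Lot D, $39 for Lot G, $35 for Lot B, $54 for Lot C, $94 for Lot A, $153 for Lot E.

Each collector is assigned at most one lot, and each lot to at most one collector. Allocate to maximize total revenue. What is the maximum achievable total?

Maximum total: $926

This is a one-to-one assignment (maximum-weight bipartite matching).
Optimal: Petrov→Lot A ($164), Rivera→Lot B ($127), Tanaka→Lot D ($176), Huang→Lot C ($158), Quispe→Lot G ($148), Kapoor→Lot E ($153) — total 164+127+176+158+148+153 = $926.
Row-greedy (each collector in turn takes its best remaining lot) gives $903, worse by 23.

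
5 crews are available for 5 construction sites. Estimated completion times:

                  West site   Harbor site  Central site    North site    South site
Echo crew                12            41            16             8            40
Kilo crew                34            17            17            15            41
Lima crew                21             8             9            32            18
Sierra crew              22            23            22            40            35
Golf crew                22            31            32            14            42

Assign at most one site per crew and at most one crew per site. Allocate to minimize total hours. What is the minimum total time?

Minimum total: 83 hours

This is the linear assignment problem.
Optimal: Echo crew→West site (12 hours), Kilo crew→Harbor site (17 hours), Lima crew→South site (18 hours), Sierra crew→Central site (22 hours), Golf crew→North site (14 hours) — total 12+17+18+22+14 = 83 hours.
Row-greedy (each crew in turn takes its cheapest remaining site) gives 98 hours, worse by 15.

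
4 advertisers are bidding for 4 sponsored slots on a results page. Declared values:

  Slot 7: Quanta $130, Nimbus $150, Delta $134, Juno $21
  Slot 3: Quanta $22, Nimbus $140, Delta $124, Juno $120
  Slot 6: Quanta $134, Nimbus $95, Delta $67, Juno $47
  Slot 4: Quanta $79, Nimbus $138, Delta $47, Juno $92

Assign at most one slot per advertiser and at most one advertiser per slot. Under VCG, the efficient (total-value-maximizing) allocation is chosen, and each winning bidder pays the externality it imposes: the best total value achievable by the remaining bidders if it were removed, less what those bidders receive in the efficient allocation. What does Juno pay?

Efficient allocation: Quanta→Slot 6 ($134), Nimbus→Slot 4 ($138), Delta→Slot 7 ($134), Juno→Slot 3 ($120); total welfare W = $526.
Juno receives Slot 3 at value $120, so the others get W − 120 = $406.
Without Juno: best allocation of the remaining 3 bidders over all 4 slots is Quanta→Slot 6 ($134), Nimbus→Slot 7 ($150), Delta→Slot 3 ($124), total $408.
VCG payment = (others' best without Juno) − (others' welfare with Juno) = 408 − 406 = $2.

Juno pays $2.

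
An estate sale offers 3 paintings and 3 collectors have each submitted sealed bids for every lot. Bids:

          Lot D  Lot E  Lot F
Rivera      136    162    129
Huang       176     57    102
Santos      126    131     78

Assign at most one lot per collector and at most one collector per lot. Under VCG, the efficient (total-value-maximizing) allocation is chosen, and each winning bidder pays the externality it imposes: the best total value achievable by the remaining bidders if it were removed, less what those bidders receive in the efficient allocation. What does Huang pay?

Efficient allocation: Rivera→Lot F ($129), Huang→Lot D ($176), Santos→Lot E ($131); total welfare W = $436.
Huang receives Lot D at value $176, so the others get W − 176 = $260.
Without Huang: best allocation of the remaining 2 bidders over all 3 lots is Rivera→Lot E ($162), Santos→Lot D ($126), total $288.
VCG payment = (others' best without Huang) − (others' welfare with Huang) = 288 − 260 = $28.

Huang pays $28.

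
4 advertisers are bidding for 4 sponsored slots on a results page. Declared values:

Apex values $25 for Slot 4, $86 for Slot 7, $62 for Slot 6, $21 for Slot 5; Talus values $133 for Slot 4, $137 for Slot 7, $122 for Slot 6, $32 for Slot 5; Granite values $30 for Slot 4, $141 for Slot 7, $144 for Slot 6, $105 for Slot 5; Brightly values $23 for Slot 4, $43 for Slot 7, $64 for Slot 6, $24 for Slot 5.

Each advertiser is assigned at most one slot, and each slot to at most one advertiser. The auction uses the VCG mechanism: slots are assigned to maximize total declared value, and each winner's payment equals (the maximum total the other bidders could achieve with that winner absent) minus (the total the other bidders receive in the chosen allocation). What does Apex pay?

Efficient allocation: Apex→Slot 7 ($86), Talus→Slot 4 ($133), Granite→Slot 5 ($105), Brightly→Slot 6 ($64); total welfare W = $388.
Apex receives Slot 7 at value $86, so the others get W − 86 = $302.
Without Apex: best allocation of the remaining 3 bidders over all 4 slots is Talus→Slot 4 ($133), Granite→Slot 7 ($141), Brightly→Slot 6 ($64), total $338.
VCG payment = (others' best without Apex) − (others' welfare with Apex) = 338 − 302 = $36.

Apex pays $36.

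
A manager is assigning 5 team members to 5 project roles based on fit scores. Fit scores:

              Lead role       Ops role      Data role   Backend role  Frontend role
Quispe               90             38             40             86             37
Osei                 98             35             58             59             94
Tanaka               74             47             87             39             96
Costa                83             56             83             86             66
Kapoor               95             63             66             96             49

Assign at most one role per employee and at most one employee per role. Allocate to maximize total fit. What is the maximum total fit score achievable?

Optimal: Quispe→Backend role (86 pts), Osei→Lead role (98 pts), Tanaka→Frontend role (96 pts), Costa→Data role (83 pts), Kapoor→Ops role (63 pts) — total 86+98+96+83+63 = 426 pts.
Column-greedy (each role in turn goes to its best remaining employee) gives 400 pts, worse by 26.
Next-best assignment: Quispe→Lead role, Osei→Frontend role, Tanaka→Data role, Costa→Ops role, Kapoor→Backend role = 423 pts.

Max total: 426 pts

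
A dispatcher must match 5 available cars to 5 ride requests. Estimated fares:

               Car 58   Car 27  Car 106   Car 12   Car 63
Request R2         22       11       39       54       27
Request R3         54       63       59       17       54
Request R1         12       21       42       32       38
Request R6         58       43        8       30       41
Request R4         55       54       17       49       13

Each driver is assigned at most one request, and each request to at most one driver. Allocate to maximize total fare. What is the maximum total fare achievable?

Optimal: Car 58→Request R6 ($58), Car 27→Request R4 ($54), Car 106→Request R3 ($59), Car 12→Request R2 ($54), Car 63→Request R1 ($38) — total 58+54+59+54+38 = $263.
Column-greedy (each request in turn goes to its best remaining driver) gives $230, worse by 33.
Swapping Car 106↔Car 63 (Car 106→Request R1 $42, Car 63→Request R3 $54) loses 1.
No other one-to-one assignment exceeds $263.

Maximum total: $263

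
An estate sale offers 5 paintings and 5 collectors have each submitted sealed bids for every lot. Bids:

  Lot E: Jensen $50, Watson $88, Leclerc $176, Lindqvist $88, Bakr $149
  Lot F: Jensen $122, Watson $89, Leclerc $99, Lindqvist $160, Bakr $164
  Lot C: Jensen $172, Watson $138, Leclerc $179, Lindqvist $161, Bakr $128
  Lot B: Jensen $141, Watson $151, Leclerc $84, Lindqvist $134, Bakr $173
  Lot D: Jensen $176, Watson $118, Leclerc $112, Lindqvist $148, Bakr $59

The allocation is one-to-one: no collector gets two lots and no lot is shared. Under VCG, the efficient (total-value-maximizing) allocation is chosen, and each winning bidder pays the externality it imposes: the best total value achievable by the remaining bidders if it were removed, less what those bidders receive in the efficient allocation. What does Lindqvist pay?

Lindqvist pays $3.

Efficient allocation: Jensen→Lot D ($176), Watson→Lot B ($151), Leclerc→Lot E ($176), Lindqvist→Lot C ($161), Bakr→Lot F ($164); total welfare W = $828.
Lindqvist receives Lot C at value $161, so the others get W − 161 = $667.
Without Lindqvist: best allocation of the remaining 4 bidders over all 5 lots is Jensen→Lot D ($176), Watson→Lot B ($151), Leclerc→Lot C ($179), Bakr→Lot F ($164), total $670.
VCG payment = (others' best without Lindqvist) − (others' welfare with Lindqvist) = 670 − 667 = $3.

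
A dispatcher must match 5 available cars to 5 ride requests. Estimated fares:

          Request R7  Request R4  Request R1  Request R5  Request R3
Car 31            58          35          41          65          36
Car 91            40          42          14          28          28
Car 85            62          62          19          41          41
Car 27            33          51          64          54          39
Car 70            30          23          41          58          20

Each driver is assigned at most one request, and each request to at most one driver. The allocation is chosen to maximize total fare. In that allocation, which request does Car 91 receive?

Optimal: Car 31→Request R7 ($58), Car 91→Request R3 ($28), Car 85→Request R4 ($62), Car 27→Request R1 ($64), Car 70→Request R5 ($58) — total 58+28+62+64+58 = $270.
Column-greedy (each request in turn goes to its best remaining driver) gives $240, worse by 30.
Next-best assignment: Car 31→Request R7, Car 91→Request R4, Car 85→Request R3, Car 27→Request R1, Car 70→Request R5 = $263.
Checked against all permutations: $270 is optimal.
Car 91's own top request is Request R4 ($42), but forcing Car 91→Request R4 and reassigning the rest optimally gives only $263 — worse by 7.

Car 91 receives Request R3.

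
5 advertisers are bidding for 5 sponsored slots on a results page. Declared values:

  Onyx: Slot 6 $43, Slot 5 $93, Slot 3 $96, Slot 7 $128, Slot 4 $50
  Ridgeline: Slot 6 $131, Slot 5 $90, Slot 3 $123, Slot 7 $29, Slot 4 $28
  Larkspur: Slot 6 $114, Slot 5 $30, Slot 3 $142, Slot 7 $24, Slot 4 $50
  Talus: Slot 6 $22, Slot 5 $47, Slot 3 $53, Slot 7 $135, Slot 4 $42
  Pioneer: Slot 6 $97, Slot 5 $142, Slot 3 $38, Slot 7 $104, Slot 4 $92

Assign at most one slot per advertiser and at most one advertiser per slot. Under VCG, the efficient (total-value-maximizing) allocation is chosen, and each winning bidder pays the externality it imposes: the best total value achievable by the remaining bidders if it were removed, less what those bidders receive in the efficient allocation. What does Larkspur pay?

Efficient allocation: Onyx→Slot 4 ($50), Ridgeline→Slot 6 ($131), Larkspur→Slot 3 ($142), Talus→Slot 7 ($135), Pioneer→Slot 5 ($142); total welfare W = $600.
Larkspur receives Slot 3 at value $142, so the others get W − 142 = $458.
Without Larkspur: best allocation of the remaining 4 bidders over all 5 slots is Onyx→Slot 3 ($96), Ridgeline→Slot 6 ($131), Talus→Slot 7 ($135), Pioneer→Slot 5 ($142), total $504.
VCG payment = (others' best without Larkspur) − (others' welfare with Larkspur) = 504 − 458 = $46.

Larkspur pays $46.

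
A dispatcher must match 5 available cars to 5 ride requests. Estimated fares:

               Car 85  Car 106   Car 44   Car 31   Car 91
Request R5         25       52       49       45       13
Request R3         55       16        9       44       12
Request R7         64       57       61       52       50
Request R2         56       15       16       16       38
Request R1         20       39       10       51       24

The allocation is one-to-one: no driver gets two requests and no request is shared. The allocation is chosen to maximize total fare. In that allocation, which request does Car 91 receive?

Optimal: Car 85→Request R3 ($55), Car 106→Request R5 ($52), Car 44→Request R7 ($61), Car 31→Request R1 ($51), Car 91→Request R2 ($38) — total 55+52+61+51+38 = $257.
Row-greedy (each driver in turn takes its best remaining request) gives $195, worse by 62.
Next-best assignment: Car 85→Request R3, Car 106→Request R7, Car 44→Request R5, Car 31→Request R1, Car 91→Request R2 = $250.
Checked against all permutations: $257 is optimal.
Car 91's own top request is Request R7 ($50), but forcing Car 91→Request R7 and reassigning the rest optimally gives only $238 — worse by 19.

Car 91 receives Request R2.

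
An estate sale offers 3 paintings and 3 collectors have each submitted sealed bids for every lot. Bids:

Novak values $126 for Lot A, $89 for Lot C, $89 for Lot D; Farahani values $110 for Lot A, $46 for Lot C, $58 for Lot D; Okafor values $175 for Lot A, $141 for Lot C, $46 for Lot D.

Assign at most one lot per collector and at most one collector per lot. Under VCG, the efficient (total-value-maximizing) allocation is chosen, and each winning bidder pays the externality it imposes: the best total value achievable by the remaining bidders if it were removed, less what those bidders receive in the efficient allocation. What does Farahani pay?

Efficient allocation: Novak→Lot D ($89), Farahani→Lot A ($110), Okafor→Lot C ($141); total welfare W = $340.
Farahani receives Lot A at value $110, so the others get W − 110 = $230.
Without Farahani: best allocation of the remaining 2 bidders over all 3 lots is Novak→Lot A ($126), Okafor→Lot C ($141), total $267.
VCG payment = (others' best without Farahani) − (others' welfare with Farahani) = 267 − 230 = $37.

Farahani pays $37.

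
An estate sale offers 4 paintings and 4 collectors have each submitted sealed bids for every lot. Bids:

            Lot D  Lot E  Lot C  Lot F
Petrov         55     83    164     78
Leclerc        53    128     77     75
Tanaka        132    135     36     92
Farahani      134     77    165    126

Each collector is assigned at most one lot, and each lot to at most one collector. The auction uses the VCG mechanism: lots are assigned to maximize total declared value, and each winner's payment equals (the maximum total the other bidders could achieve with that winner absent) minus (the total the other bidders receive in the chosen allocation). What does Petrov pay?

Efficient allocation: Petrov→Lot C ($164), Leclerc→Lot E ($128), Tanaka→Lot D ($132), Farahani→Lot F ($126); total welfare W = $550.
Petrov receives Lot C at value $164, so the others get W − 164 = $386.
Without Petrov: best allocation of the remaining 3 bidders over all 4 lots is Leclerc→Lot E ($128), Tanaka→Lot D ($132), Farahani→Lot C ($165), total $425.
VCG payment = (others' best without Petrov) − (others' welfare with Petrov) = 425 − 386 = $39.

Petrov pays $39.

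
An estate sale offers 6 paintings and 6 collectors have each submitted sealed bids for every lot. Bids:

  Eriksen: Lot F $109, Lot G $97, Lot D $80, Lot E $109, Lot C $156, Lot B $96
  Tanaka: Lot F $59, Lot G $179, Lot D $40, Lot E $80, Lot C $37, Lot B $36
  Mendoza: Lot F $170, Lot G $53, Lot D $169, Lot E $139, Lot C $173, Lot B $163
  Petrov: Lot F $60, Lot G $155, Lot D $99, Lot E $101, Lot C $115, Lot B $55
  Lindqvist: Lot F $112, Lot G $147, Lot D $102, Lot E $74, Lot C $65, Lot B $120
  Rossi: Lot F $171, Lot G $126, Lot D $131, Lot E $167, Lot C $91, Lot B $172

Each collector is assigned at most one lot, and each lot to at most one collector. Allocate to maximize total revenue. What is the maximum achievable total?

Optimal: Eriksen→Lot C ($156), Tanaka→Lot G ($179), Mendoza→Lot D ($169), Petrov→Lot E ($101), Lindqvist→Lot B ($120), Rossi→Lot F ($171) — total 156+179+169+101+120+171 = $896.
Column-greedy (each lot in turn goes to its best remaining collector) gives $863, worse by 33.
Swapping Rossi↔Petrov (Rossi→Lot E $167, Petrov→Lot F $60) loses 45.
No other one-to-one assignment exceeds $896.

Max total: $896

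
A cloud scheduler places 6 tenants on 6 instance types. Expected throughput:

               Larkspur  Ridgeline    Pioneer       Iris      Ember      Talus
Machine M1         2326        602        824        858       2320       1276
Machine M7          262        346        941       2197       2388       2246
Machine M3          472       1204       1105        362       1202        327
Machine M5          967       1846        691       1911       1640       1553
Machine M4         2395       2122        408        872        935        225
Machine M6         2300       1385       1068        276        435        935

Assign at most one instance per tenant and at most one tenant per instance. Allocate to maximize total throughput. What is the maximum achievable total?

Treat this as an assignment problem: match each tenant to one instance.
Optimal: Larkspur→Machine M6 (2300 ops/s), Ridgeline→Machine M4 (2122 ops/s), Pioneer→Machine M3 (1105 ops/s), Iris→Machine M5 (1911 ops/s), Ember→Machine M1 (2320 ops/s), Talus→Machine M7 (2246 ops/s) — total 2300+2122+1105+1911+2320+2246 = 12004 ops/s.
Row-greedy (each tenant in turn takes its best remaining instance) gives 10798 ops/s, worse by 1206.
Next-best assignment: Larkspur→Machine M6, Ridgeline→Machine M4, Pioneer→Machine M3, Iris→Machine M7, Ember→Machine M1, Talus→Machine M5 = 11597 ops/s.
Every other assignment is strictly worse.

Max total: 12004 ops/s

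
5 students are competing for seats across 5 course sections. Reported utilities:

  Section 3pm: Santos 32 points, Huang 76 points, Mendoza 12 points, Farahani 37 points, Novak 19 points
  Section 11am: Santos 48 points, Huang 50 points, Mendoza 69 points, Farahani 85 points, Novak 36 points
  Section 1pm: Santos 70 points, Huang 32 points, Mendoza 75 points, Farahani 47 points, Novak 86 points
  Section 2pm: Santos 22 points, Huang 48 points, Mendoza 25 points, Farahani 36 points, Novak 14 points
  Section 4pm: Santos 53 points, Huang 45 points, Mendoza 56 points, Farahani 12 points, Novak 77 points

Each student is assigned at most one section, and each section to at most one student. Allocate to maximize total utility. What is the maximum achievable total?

Optimal: Santos→Section 2pm (22 points), Huang→Section 3pm (76 points), Mendoza→Section 1pm (75 points), Farahani→Section 11am (85 points), Novak→Section 4pm (77 points) — total 22+76+75+85+77 = 335 points.
Row-greedy (each student in turn takes its best remaining section) gives 328 points, worse by 7.
Swapping Huang↔Mendoza (Huang→Section 1pm 32 points, Mendoza→Section 3pm 12 points) loses 107.
Every other assignment is strictly worse.

Max total: 335 points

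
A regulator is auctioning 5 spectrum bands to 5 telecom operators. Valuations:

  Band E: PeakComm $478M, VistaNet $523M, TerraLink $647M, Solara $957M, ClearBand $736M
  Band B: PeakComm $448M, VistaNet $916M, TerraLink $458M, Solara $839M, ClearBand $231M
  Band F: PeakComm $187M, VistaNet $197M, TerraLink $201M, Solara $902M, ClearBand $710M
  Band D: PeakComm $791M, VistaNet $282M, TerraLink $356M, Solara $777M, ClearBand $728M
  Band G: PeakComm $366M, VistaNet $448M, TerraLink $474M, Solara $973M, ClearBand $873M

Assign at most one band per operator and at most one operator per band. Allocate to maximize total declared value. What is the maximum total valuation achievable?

This is a one-to-one assignment (maximum-weight bipartite matching).
Optimal: PeakComm→Band D ($791M), VistaNet→Band B ($916M), TerraLink→Band E ($647M), Solara→Band F ($902M), ClearBand→Band G ($873M) — total 791+916+647+902+873 = $4129M.
Row-greedy (each operator in turn takes its best remaining band) gives $4037M, worse by 92.
Every other assignment is strictly worse.

Maximum total: $4129M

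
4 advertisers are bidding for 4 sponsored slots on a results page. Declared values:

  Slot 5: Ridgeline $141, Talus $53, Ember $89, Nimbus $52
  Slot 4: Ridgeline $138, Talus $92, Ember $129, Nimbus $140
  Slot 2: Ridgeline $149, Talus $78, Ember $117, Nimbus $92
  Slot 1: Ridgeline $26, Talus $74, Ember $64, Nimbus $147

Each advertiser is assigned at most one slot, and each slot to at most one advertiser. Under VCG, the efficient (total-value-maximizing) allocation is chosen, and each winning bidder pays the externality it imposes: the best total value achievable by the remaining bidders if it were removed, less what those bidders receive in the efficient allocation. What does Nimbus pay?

Efficient allocation: Ridgeline→Slot 5 ($141), Talus→Slot 4 ($92), Ember→Slot 2 ($117), Nimbus→Slot 1 ($147); total welfare W = $497.
Nimbus receives Slot 1 at value $147, so the others get W − 147 = $350.
Without Nimbus: best allocation of the remaining 3 bidders over all 4 slots is Ridgeline→Slot 2 ($149), Talus→Slot 1 ($74), Ember→Slot 4 ($129), total $352.
VCG payment = (others' best without Nimbus) − (others' welfare with Nimbus) = 352 − 350 = $2.

Nimbus pays $2.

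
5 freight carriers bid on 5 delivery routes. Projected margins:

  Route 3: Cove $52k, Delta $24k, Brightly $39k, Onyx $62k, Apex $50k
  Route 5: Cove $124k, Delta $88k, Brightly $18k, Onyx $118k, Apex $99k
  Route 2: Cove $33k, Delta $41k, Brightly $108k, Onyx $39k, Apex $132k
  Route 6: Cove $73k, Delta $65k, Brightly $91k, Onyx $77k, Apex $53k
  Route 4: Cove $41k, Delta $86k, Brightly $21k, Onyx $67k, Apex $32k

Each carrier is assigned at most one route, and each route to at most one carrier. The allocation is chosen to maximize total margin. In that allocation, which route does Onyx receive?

Onyx receives Route 3.

Treat this as an assignment problem: match each carrier to one route.
Optimal: Cove→Route 5 ($124k), Delta→Route 4 ($86k), Brightly→Route 6 ($91k), Onyx→Route 3 ($62k), Apex→Route 2 ($132k) — total 124+86+91+62+132 = $495k.
Row-greedy (each carrier in turn takes its best remaining route) gives $445k, worse by 50.
Swapping Apex↔Onyx (Apex→Route 3 $50k, Onyx→Route 2 $39k) loses 105.
Checked against all permutations: $495k is optimal.
Onyx's own top route is Route 5 ($118k), but forcing Onyx→Route 5 and reassigning the rest optimally gives only $479k — worse by 16.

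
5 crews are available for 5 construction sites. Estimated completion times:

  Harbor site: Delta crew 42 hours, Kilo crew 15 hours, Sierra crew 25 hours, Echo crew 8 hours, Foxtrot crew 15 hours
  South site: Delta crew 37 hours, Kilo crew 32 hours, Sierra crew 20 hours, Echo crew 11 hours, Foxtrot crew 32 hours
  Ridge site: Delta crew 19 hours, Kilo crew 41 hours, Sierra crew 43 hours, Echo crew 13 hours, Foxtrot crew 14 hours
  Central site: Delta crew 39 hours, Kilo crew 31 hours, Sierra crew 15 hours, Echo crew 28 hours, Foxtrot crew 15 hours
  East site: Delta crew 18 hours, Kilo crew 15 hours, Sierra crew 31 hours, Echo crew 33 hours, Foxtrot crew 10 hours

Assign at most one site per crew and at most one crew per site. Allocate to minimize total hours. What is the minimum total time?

Min total: 70 hours

Optimal: Delta crew→Ridge site (19 hours), Kilo crew→Harbor site (15 hours), Sierra crew→Central site (15 hours), Echo crew→South site (11 hours), Foxtrot crew→East site (10 hours) — total 19+15+15+11+10 = 70 hours.
Column-greedy (each site in turn goes to its cheapest remaining crew) gives 91 hours, worse by 21.
Next-best assignment: Delta crew→East site, Kilo crew→Harbor site, Sierra crew→Central site, Echo crew→South site, Foxtrot crew→Ridge site = 73 hours.
Swapping Echo crew↔Sierra crew (Echo crew→Central site 28 hours, Sierra crew→South site 20 hours) adds 22.
Checked against all permutations: 70 hours is optimal.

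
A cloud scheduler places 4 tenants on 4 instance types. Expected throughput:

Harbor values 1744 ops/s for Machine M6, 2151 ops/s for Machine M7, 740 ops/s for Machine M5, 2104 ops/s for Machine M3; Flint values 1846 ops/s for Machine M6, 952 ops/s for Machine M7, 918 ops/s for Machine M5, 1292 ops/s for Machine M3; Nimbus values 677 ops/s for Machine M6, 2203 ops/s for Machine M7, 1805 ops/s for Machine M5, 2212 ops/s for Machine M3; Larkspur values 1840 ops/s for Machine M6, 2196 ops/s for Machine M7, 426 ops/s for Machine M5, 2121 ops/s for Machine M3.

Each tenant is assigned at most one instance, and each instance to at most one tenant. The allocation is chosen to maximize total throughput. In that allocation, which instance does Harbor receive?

Optimal: Harbor→Machine M3 (2104 ops/s), Flint→Machine M6 (1846 ops/s), Nimbus→Machine M5 (1805 ops/s), Larkspur→Machine M7 (2196 ops/s) — total 2104+1846+1805+2196 = 7951 ops/s.
Column-greedy (each instance in turn goes to its best remaining tenant) gives 6910 ops/s, worse by 1041.
Every other assignment is strictly worse.
Harbor's own top instance is Machine M7 (2151 ops/s), but forcing Harbor→Machine M7 and reassigning the rest optimally gives only 7923 ops/s — worse by 28.

Harbor receives Machine M3.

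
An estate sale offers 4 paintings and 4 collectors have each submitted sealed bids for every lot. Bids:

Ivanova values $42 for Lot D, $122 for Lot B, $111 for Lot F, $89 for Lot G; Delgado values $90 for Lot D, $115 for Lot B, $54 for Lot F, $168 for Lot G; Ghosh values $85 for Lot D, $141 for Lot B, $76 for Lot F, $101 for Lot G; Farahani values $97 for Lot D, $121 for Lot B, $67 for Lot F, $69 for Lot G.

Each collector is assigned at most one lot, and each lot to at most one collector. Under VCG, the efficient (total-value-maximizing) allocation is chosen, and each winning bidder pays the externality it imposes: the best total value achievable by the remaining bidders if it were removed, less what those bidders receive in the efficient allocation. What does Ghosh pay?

Efficient allocation: Ivanova→Lot F ($111), Delgado→Lot G ($168), Ghosh→Lot B ($141), Farahani→Lot D ($97); total welfare W = $517.
Ghosh receives Lot B at value $141, so the others get W − 141 = $376.
Without Ghosh: best allocation of the remaining 3 bidders over all 4 lots is Ivanova→Lot F ($111), Delgado→Lot G ($168), Farahani→Lot B ($121), total $400.
VCG payment = (others' best without Ghosh) − (others' welfare with Ghosh) = 400 − 376 = $24.

Ghosh pays $24.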